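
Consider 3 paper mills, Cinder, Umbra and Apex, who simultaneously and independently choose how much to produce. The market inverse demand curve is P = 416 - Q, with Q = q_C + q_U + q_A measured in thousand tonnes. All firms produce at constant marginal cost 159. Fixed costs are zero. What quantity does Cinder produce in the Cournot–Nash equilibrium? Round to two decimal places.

64.25

A representative firm's profit is π_i = q_i(416 - Q) - 159q_i.
First-order condition (treating rivals' output as given): 257 - 2q_i - Σ_{j≠i} q_j = 0.
With identical firms every q_j equals q_i, so Σ_{j≠i} q_j = 2q_i and 257 = 4q_i, giving q_i = 257/4.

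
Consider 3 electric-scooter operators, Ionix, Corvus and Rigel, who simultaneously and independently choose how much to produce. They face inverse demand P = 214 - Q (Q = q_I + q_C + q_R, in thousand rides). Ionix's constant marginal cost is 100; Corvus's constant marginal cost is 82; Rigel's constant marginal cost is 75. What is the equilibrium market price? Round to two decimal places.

Ionix's profit: π_I = (214 - Q)q_I - (100q_I). Setting ∂π_I/∂q_I = 0: 114 - 2q_I - (q_C + q_R) = 0.
Corvus's profit: π_C = (214 - Q)q_C - (82q_C). Setting ∂π_C/∂q_C = 0: 132 - 2q_C - (q_I + q_R) = 0.
Rigel's first-order condition: 139 - 2q_R - (q_I + q_C) = 0.
Adding the 3 conditions: 385 − 2Q − 2Q = 0, i.e. Q = 385/4.
Back-substituting: q_I = (114 − 385/4) = 71/4, q_C = (132 − 385/4) = 143/4, q_R = (139 − 385/4) = 171/4.
Total output Q = 385/4, so price P = 214 - 385/4 = 471/4.

117.75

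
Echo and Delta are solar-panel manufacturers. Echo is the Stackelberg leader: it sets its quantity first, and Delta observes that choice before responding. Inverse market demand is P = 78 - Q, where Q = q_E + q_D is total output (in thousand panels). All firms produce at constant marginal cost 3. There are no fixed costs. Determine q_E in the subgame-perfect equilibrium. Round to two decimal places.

37.50

Solve by backward induction. Given q_E, the follower Delta maximises π_D = (78 - q_E - q_D)q_D - 3q_D.
∂π_D/∂q_D = 75 - q_E - 2q_D = 0 gives the reaction function q_D = (75 - q_E)/2.
Echo substitutes q_D(q_E) into its own profit: π_E = q_E(78 - q_E - (75 - q_E)/2) - 3q_E = (81/2 - (1/2)q_E)q_E - 3q_E.
Maximising: ∂π_E/∂q_E = 75/2 - q_E = 0, giving q_E = 75/2.
Then q_D = (75 - 75/2)/2 = 75/4.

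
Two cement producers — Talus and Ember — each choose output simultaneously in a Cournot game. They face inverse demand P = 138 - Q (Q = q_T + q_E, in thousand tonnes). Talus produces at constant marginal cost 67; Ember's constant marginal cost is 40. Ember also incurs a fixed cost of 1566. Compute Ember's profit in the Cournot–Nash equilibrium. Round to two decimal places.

Talus's profit: π_T = (138 - Q)q_T - (67q_T). Setting ∂π_T/∂q_T = 0: 71 - 2q_T - (q_E) = 0.
Ember's first-order condition: 98 - 2q_E - (q_T) = 0.
So q_T = (71 - q_E)/2 and q_E = (98 - q_T)/2.
Substituting one into the other gives q_T = 44/3 and q_E = 125/3.
Price P = 138 - 169/3 = 245/3.
Ember's profit: (245/3 - 40)·(125/3) - 1566 = 1531/9.

170.11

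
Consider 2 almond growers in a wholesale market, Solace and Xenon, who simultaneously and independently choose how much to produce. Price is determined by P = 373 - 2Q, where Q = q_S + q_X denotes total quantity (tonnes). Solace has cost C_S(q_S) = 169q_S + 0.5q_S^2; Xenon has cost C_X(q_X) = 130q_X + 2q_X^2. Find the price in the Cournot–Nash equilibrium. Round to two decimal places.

264.50

Solace's profit: π_S = (373 - 2Q)q_S - (169q_S + (1/2)q_S²). Setting ∂π_S/∂q_S = 0: 204 - 5q_S - 2(q_X) = 0.
Xenon's profit: π_X = (373 - 2Q)q_X - (130q_X + 2q_X²). Setting ∂π_X/∂q_X = 0: 243 - 8q_X - 2(q_S) = 0.
Best responses: q_S = (204 - 2q_X)/5, q_X = (243 - 2q_S)/8.
Solving the pair: q_S = 191/6, q_X = 269/12.
Total output Q = 217/4, so price P = 373 - 2·(217/4) = 529/2.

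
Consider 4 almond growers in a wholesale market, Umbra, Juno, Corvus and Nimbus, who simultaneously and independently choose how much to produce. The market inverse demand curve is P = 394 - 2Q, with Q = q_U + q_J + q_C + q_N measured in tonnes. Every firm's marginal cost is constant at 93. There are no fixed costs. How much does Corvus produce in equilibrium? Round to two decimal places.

A representative firm's profit is π_i = q_i(394 - 2Q) - 93q_i.
First-order condition (treating rivals' output as given): 301 - 4q_i - 2·Σ_{j≠i} q_j = 0.
With identical firms every q_j equals q_i, so Σ_{j≠i} q_j = 3q_i and 301 = 10q_i, giving q_i = 301/10.

30.10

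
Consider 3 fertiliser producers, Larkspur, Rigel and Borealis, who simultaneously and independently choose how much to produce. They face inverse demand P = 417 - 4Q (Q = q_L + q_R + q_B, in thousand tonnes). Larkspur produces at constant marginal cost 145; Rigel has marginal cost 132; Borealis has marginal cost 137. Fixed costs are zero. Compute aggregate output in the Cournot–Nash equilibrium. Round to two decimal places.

Larkspur's profit: π_L = (417 - 4Q)q_L - (145q_L). Setting ∂π_L/∂q_L = 0: 272 - 8q_L - 4(q_R + q_B) = 0.
Rigel's profit: π_R = (417 - 4Q)q_R - (132q_R). Setting ∂π_R/∂q_R = 0: 285 - 8q_R - 4(q_L + q_B) = 0.
Borealis's first-order condition: 280 - 8q_B - 4(q_L + q_R) = 0.
Summing all 3 equations gives 837 − 16Q = 0, hence Q = 837/16.
Back-substituting: q_L = (272 − 837/4)/4 = 251/16, q_R = (285 − 837/4)/4 = 303/16, q_B = (280 − 837/4)/4 = 283/16.
Total output Q = 251/16 + 303/16 + 283/16 = 837/16.

52.31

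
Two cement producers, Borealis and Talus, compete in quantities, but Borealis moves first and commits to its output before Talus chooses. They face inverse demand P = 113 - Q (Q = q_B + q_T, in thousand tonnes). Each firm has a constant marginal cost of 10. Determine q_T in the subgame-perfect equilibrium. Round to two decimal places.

25.75

Solve by backward induction. Given q_B, the follower Talus maximises π_T = (113 - q_B - q_T)q_T - 10q_T.
Setting the follower's marginal profit to zero, 103 - q_B - 2q_T = 0, i.e. q_T = (103 - q_B)/2.
The leader anticipates this reaction. Substituting into P = 113 - Q gives P = 123/2 - (1/2)q_B, so π_B = (123/2 - (1/2)q_B)q_B - 10q_B.
The leader's first-order condition 103/2 - q_B = 0 yields q_B = 103/2.
Then q_T = (103 - 103/2)/2 = 103/4.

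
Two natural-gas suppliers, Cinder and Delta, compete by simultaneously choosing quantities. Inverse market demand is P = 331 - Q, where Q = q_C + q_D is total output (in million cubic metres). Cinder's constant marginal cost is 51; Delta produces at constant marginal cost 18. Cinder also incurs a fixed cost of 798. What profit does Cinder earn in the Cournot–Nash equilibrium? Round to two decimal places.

5980.78

Cinder's profit: π_C = (331 - Q)q_C - (51q_C). Setting ∂π_C/∂q_C = 0: 280 - 2q_C - (q_D) = 0.
Delta's first-order condition: 313 - 2q_D - (q_C) = 0.
Rearranging gives the reaction functions q_C = (280 - q_D)/2 and q_D = (313 - q_C)/2.
Substituting one into the other gives q_C = 247/3 and q_D = 346/3.
Price P = 331 - 593/3 = 400/3.
Cinder's profit: (400/3 - 51)·(247/3) - 798 = 5980.7778.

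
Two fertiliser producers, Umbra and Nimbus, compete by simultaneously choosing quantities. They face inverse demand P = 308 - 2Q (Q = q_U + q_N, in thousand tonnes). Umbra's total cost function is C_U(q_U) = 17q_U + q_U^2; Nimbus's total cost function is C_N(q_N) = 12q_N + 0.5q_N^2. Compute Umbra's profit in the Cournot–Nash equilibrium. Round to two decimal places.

3305.19

Umbra's profit: π_U = (308 - 2Q)q_U - (17q_U + q_U²). Setting ∂π_U/∂q_U = 0: 291 - 6q_U - 2(q_N) = 0.
Nimbus's profit: π_N = (308 - 2Q)q_N - (12q_N + (1/2)q_N²). Setting ∂π_N/∂q_N = 0: 296 - 5q_N - 2(q_U) = 0.
Best responses: q_U = (291 - 2q_N)/6, q_N = (296 - 2q_U)/5.
Solving the pair: q_U = 863/26, q_N = 597/13.
Price P = 308 - 2·79.1154 = 1947/13.
Umbra's profit: (1947/13)·(863/26) - 17·(863/26) - (863/26)² = 3305.1879.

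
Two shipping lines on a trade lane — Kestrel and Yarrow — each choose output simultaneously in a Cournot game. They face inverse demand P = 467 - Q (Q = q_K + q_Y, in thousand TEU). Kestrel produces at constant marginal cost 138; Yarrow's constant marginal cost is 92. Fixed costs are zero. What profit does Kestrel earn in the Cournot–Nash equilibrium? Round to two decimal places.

8898.78

Kestrel's profit: π_K = (467 - Q)q_K - (138q_K). Setting ∂π_K/∂q_K = 0: 329 - 2q_K - (q_Y) = 0.
Yarrow's first-order condition: 375 - 2q_Y - (q_K) = 0.
So q_K = (329 - q_Y)/2 and q_Y = (375 - q_K)/2.
Solving the pair: q_K = 283/3, q_Y = 421/3.
Price P = 467 - 704/3 = 697/3.
Kestrel's profit: (697/3 - 138)·(283/3) = 8898.7778.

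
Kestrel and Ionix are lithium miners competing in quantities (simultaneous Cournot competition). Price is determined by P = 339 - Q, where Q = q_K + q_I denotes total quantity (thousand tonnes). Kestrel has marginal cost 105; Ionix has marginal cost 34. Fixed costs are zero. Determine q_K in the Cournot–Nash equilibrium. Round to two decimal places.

54.33

Kestrel's profit: π_K = (339 - Q)q_K - (105q_K). Setting ∂π_K/∂q_K = 0: 234 - 2q_K - (q_I) = 0.
Ionix's first-order condition: 305 - 2q_I - (q_K) = 0.
So q_K = (234 - q_I)/2 and q_I = (305 - q_K)/2.
Substituting one into the other gives q_K = 163/3 and q_I = 376/3.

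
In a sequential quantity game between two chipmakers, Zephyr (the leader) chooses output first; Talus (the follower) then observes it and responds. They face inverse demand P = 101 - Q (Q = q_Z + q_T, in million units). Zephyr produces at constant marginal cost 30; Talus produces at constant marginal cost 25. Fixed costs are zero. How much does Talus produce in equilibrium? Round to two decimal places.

21.50

Solve by backward induction. Given q_Z, the follower Talus maximises π_T = (101 - q_Z - q_T)q_T - 25q_T.
Setting the follower's marginal profit to zero, 76 - q_Z - 2q_T = 0, i.e. q_T = (76 - q_Z)/2.
The leader anticipates this reaction. Substituting into P = 101 - Q gives P = 63 - (1/2)q_Z, so π_Z = (63 - (1/2)q_Z)q_Z - 30q_Z.
The leader's first-order condition 33 - q_Z = 0 yields q_Z = 33.
Then q_T = (76 - 33)/2 = 43/2.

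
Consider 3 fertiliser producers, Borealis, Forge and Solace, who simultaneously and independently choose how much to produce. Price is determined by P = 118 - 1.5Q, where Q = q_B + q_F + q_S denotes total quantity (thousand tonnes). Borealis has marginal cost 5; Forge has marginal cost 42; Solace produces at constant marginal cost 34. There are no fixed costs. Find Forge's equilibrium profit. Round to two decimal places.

Borealis's profit: π_B = (118 - 1.5Q)q_B - (5q_B). Setting ∂π_B/∂q_B = 0: 113 - 3q_B - (3/2)(q_F + q_S) = 0.
Forge's profit: π_F = (118 - 1.5Q)q_F - (42q_F). Setting ∂π_F/∂q_F = 0: 76 - 3q_F - (3/2)(q_B + q_S) = 0.
Solace's profit: π_S = (118 - 1.5Q)q_S - (34q_S). Setting ∂π_S/∂q_S = 0: 84 - 3q_S - (3/2)(q_B + q_F) = 0.
Adding the 3 first-order conditions: 273 − 6Q = 0, so Q = 91/2.
Back-substituting: q_B = (113 − 273/4)/(3/2) = 179/6, q_F = (76 − 273/4)/(3/2) = 31/6, q_S = (84 − 273/4)/(3/2) = 21/2.
Price P = 118 - (3/2)·(91/2) = 199/4.
Forge's profit: (199/4 - 42)·(31/6) = 961/24.

40.04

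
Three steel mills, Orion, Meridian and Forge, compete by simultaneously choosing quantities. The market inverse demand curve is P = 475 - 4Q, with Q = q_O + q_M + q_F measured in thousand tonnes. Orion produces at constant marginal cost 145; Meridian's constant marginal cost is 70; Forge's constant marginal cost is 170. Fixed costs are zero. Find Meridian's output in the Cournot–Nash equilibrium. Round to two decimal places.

Orion's profit: π_O = (475 - 4Q)q_O - (145q_O). Setting ∂π_O/∂q_O = 0: 330 - 8q_O - 4(q_M + q_F) = 0.
Meridian's first-order condition: 405 - 8q_M - 4(q_O + q_F) = 0.
Forge's first-order condition: 305 - 8q_F - 4(q_O + q_M) = 0.
Summing all 3 equations gives 1040 − 16Q = 0, hence Q = 65.
Back-substituting: q_O = (330 − 260)/4 = 35/2, q_M = (405 − 260)/4 = 145/4, q_F = (305 − 260)/4 = 45/4.

36.25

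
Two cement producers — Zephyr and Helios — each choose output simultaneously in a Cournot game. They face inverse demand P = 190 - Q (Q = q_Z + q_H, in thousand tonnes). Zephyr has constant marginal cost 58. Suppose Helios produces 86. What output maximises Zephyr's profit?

With the rival's output fixed at 86, Zephyr's profit is π_Z = (190 - 86 - q_Z)q_Z - (58q_Z) = (104 - q_Z)q_Z - (58q_Z).
∂π_Z/∂q_Z = 46 - 2q_Z = 0, so q_Z = 23.

23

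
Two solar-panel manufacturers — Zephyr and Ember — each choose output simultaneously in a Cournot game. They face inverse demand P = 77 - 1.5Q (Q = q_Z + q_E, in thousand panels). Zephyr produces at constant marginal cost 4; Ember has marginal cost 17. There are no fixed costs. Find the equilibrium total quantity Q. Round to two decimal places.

Zephyr's profit: π_Z = (77 - 1.5Q)q_Z - (4q_Z). Setting ∂π_Z/∂q_Z = 0: 73 - 3q_Z - (3/2)(q_E) = 0.
Ember's first-order condition: 60 - 3q_E - (3/2)(q_Z) = 0.
Best responses: q_Z = (73 - (3/2)q_E)/3, q_E = (60 - (3/2)q_Z)/3.
Solving the pair: q_Z = 172/9, q_E = 94/9.
Total output Q = 172/9 + 94/9 = 266/9.

29.56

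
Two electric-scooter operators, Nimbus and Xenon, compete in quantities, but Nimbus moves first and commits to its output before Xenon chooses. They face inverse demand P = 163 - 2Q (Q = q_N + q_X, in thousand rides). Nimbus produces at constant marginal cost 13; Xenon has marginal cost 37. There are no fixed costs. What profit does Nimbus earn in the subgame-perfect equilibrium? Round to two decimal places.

1892.25

The follower Xenon best-responds to any q_N: π_X = (163 - 2Q)q_X - 37q_X.
Follower FOC: 126 - 2q_N - 4q_X = 0, so q_X(q_N) = (126 - 2q_N)/4.
The leader anticipates this reaction. Substituting into P = 163 - 2Q gives P = 100 - q_N, so π_N = (100 - q_N)q_N - 13q_N.
The leader's first-order condition 87 - 2q_N = 0 yields q_N = 87/2.
Then q_X = (126 - 2·(87/2))/4 = 39/4.
Price P = 163 - 2·(213/4) = 113/2.
Nimbus's profit: (113/2 - 13)·(87/2) = 1892.2500.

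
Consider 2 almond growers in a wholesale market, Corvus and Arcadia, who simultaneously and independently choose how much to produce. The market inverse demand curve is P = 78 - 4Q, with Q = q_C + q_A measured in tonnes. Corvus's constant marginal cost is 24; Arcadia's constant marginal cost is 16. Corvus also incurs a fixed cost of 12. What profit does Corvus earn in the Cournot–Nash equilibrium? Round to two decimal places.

46.78

Corvus's profit: π_C = (78 - 4Q)q_C - (24q_C). Setting ∂π_C/∂q_C = 0: 54 - 8q_C - 4(q_A) = 0.
Arcadia's first-order condition: 62 - 8q_A - 4(q_C) = 0.
Best responses: q_C = (54 - 4q_A)/8, q_A = (62 - 4q_C)/8.
Substituting one into the other gives q_C = 23/6 and q_A = 35/6.
Price P = 78 - 4·(29/3) = 118/3.
Corvus's profit: (118/3 - 24)·(23/6) - 12 = 421/9.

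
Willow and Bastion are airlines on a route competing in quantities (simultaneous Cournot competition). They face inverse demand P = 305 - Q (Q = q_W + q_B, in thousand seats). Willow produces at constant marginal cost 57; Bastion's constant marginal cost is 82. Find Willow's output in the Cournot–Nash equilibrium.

91

Willow's profit: π_W = (305 - Q)q_W - (57q_W). Setting ∂π_W/∂q_W = 0: 248 - 2q_W - (q_B) = 0.
Bastion's first-order condition: 223 - 2q_B - (q_W) = 0.
Best responses: q_W = (248 - q_B)/2, q_B = (223 - q_W)/2.
Substituting one into the other gives q_W = 91 and q_B = 66.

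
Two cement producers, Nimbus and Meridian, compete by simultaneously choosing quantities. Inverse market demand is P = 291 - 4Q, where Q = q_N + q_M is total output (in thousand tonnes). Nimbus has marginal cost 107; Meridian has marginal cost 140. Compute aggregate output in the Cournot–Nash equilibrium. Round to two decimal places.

27.92

Nimbus's profit: π_N = (291 - 4Q)q_N - (107q_N). Setting ∂π_N/∂q_N = 0: 184 - 8q_N - 4(q_M) = 0.
Meridian's first-order condition: 151 - 8q_M - 4(q_N) = 0.
Rearranging gives the reaction functions q_N = (184 - 4q_M)/8 and q_M = (151 - 4q_N)/8.
Substituting one into the other gives q_N = 217/12 and q_M = 59/6.
Total output Q = 217/12 + 59/6 = 335/12.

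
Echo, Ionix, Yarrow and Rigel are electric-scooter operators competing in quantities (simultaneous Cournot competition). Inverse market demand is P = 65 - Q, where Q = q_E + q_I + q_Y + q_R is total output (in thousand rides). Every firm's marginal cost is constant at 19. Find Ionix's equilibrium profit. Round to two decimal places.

84.64

A representative firm's profit is π_i = q_i(65 - Q) - 19q_i.
First-order condition (treating rivals' output as given): 46 - 2q_i - Σ_{j≠i} q_j = 0.
With identical firms every q_j equals q_i, so Σ_{j≠i} q_j = 3q_i and 46 = 5q_i, giving q_i = 46/5.
Price P = 65 - 184/5 = 141/5.
Ionix's profit: (141/5 - 19)·(46/5) = 84.6400.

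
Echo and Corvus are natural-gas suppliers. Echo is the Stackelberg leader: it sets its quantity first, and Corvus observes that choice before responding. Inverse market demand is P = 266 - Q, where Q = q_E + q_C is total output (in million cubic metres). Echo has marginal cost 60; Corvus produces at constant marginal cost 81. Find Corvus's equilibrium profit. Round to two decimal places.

Solve by backward induction. Given q_E, the follower Corvus maximises π_C = (266 - q_E - q_C)q_C - 81q_C.
Setting the follower's marginal profit to zero, 185 - q_E - 2q_C = 0, i.e. q_C = (185 - q_E)/2.
The leader anticipates this reaction. Substituting into P = 266 - Q gives P = 347/2 - (1/2)q_E, so π_E = (347/2 - (1/2)q_E)q_E - 60q_E.
Leader FOC: 227/2 - q_E = 0, so q_E = 227/2.
Then q_C = (185 - 227/2)/2 = 143/4.
Price P = 266 - 597/4 = 467/4.
Corvus's profit: (467/4 - 81)·(143/4) = 1278.0625.

1278.06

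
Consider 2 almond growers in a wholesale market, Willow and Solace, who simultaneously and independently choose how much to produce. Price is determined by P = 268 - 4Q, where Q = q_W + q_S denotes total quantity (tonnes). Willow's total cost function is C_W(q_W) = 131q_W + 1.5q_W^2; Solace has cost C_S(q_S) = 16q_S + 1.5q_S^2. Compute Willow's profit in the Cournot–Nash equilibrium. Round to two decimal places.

124.22

Willow's profit: π_W = (268 - 4Q)q_W - (131q_W + (3/2)q_W²). Setting ∂π_W/∂q_W = 0: 137 - 11q_W - 4(q_S) = 0.
Solace's profit: π_S = (268 - 4Q)q_S - (16q_S + (3/2)q_S²). Setting ∂π_S/∂q_S = 0: 252 - 11q_S - 4(q_W) = 0.
Best responses: q_W = (137 - 4q_S)/11, q_S = (252 - 4q_W)/11.
Solving the pair: q_W = 499/105, q_S = 21.1810.
Price P = 268 - 4·(389/15) = 164.2667.
Willow's profit: 164.2667·(499/105) - 131·(499/105) - (3/2)(499/105)² = 124.2182.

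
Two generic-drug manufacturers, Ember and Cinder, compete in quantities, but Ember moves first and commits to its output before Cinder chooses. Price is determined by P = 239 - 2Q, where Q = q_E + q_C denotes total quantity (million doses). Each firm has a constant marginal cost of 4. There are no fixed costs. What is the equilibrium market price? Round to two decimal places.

62.75

Solve by backward induction. Given q_E, the follower Cinder maximises π_C = (239 - 2q_E - 2q_C)q_C - 4q_C.
Setting the follower's marginal profit to zero, 235 - 2q_E - 4q_C = 0, i.e. q_C = (235 - 2q_E)/4.
Ember substitutes q_C(q_E) into its own profit: π_E = q_E(239 - 2q_E - (235 - 2q_E)/2) - 4q_E = (243/2 - q_E)q_E - 4q_E.
Leader FOC: 235/2 - 2q_E = 0, so q_E = 235/4.
Then q_C = (235 - 2·(235/4))/4 = 235/8.
Total output Q = 705/8, so price P = 239 - 2·(705/8) = 251/4.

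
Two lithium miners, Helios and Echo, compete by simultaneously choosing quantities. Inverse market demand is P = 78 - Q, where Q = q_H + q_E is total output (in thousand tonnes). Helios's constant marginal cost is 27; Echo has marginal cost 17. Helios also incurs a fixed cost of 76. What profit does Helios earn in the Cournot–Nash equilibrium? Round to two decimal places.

110.78

Helios's profit: π_H = (78 - Q)q_H - (27q_H). Setting ∂π_H/∂q_H = 0: 51 - 2q_H - (q_E) = 0.
Echo's profit: π_E = (78 - Q)q_E - (17q_E). Setting ∂π_E/∂q_E = 0: 61 - 2q_E - (q_H) = 0.
So q_H = (51 - q_E)/2 and q_E = (61 - q_H)/2.
Substituting one into the other gives q_H = 41/3 and q_E = 71/3.
Price P = 78 - 112/3 = 122/3.
Helios's profit: (122/3 - 27)·(41/3) - 76 = 997/9.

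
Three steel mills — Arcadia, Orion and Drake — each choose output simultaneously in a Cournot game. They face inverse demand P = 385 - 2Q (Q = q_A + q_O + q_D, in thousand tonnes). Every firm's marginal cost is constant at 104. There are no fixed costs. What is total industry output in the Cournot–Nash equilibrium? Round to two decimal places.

105.38

A representative firm's profit is π_i = q_i(385 - 2Q) - 104q_i.
Setting ∂π_i/∂q_i = 0 with rivals' quantities fixed: 281 - 4q_i - 2·Σ_{j≠i} q_j = 0.
With identical firms every q_j equals q_i, so Σ_{j≠i} q_j = 2q_i and 281 = 8q_i, giving q_i = 281/8.
Total output Q = 281/8 + 281/8 + 281/8 = 843/8.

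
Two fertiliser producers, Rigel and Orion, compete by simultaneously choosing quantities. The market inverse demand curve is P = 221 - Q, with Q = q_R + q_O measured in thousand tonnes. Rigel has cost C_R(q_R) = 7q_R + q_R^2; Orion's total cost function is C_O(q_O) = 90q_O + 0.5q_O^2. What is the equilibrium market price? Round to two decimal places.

Rigel's profit: π_R = (221 - Q)q_R - (7q_R + q_R²). Setting ∂π_R/∂q_R = 0: 214 - 4q_R - (q_O) = 0.
Orion's first-order condition: 131 - 3q_O - (q_R) = 0.
So q_R = (214 - q_O)/4 and q_O = (131 - q_R)/3.
Substituting one into the other gives q_R = 511/11 and q_O = 310/11.
Total output Q = 821/11, so price P = 221 - 821/11 = 1610/11.

146.36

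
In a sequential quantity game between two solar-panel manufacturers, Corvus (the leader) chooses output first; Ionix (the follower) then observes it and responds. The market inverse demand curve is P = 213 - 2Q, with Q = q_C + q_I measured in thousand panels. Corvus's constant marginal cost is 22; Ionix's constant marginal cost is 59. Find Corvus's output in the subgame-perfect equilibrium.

Solve by backward induction. Given q_C, the follower Ionix maximises π_I = (213 - 2q_C - 2q_I)q_I - 59q_I.
Setting the follower's marginal profit to zero, 154 - 2q_C - 4q_I = 0, i.e. q_I = (154 - 2q_C)/4.
The leader anticipates this reaction. Substituting into P = 213 - 2Q gives P = 136 - q_C, so π_C = (136 - q_C)q_C - 22q_C.
The leader's first-order condition 114 - 2q_C = 0 yields q_C = 57.
Then q_I = (154 - 2·57)/4 = 10.

57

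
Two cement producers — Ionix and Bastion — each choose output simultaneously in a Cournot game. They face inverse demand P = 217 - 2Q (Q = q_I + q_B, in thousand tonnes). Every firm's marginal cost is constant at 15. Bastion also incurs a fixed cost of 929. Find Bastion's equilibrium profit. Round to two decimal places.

1337.89

A representative firm's profit is π_i = q_i(217 - 2Q) - 15q_i.
First-order condition (treating rivals' output as given): 202 - 4q_i - 2q_j = 0.
By symmetry each firm produces the same amount; substituting q_j = q_i yields q_i = 202/6 = 101/3.
Price P = 217 - 2·(202/3) = 247/3.
Bastion's profit: (247/3 - 15)·(101/3) - 929 = 1337.8889.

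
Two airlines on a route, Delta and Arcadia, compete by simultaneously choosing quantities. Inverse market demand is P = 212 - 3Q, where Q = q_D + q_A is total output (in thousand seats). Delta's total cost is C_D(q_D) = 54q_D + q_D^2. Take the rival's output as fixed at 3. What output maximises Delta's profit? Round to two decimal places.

With the rival's output fixed at 3, Delta's profit is π_D = (212 - 3·3 - 3q_D)q_D - (54q_D + q_D²) = (203 - 3q_D)q_D - (54q_D + q_D²).
∂π_D/∂q_D = 149 - 8q_D = 0, so q_D = 149/8.

18.63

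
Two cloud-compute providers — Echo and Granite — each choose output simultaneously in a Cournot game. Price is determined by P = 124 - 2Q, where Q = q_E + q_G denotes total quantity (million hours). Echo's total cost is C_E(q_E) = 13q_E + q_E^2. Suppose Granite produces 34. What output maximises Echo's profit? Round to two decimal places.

7.17

With the rival's output fixed at 34, Echo's profit is π_E = (124 - 2·34 - 2q_E)q_E - (13q_E + q_E²) = (56 - 2q_E)q_E - (13q_E + q_E²).
∂π_E/∂q_E = 43 - 6q_E = 0, so q_E = 43/6.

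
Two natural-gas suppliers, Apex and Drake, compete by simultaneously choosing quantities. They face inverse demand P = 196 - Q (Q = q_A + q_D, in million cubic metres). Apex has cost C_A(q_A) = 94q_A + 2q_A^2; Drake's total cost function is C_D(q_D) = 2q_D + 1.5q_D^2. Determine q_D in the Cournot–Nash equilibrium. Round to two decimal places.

36.62

Apex's profit: π_A = (196 - Q)q_A - (94q_A + 2q_A²). Setting ∂π_A/∂q_A = 0: 102 - 6q_A - (q_D) = 0.
Drake's profit: π_D = (196 - Q)q_D - (2q_D + (3/2)q_D²). Setting ∂π_D/∂q_D = 0: 194 - 5q_D - (q_A) = 0.
Rearranging gives the reaction functions q_A = (102 - q_D)/6 and q_D = (194 - q_A)/5.
Substituting one into the other gives q_A = 316/29 and q_D = 1062/29.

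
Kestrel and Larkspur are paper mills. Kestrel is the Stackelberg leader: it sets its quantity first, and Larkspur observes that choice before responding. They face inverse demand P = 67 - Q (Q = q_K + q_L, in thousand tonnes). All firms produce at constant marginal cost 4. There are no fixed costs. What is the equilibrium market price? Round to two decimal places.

19.75

Solve by backward induction. Given q_K, the follower Larkspur maximises π_L = (67 - q_K - q_L)q_L - 4q_L.
Follower FOC: 63 - q_K - 2q_L = 0, so q_L(q_K) = (63 - q_K)/2.
Kestrel substitutes q_L(q_K) into its own profit: π_K = q_K(67 - q_K - (63 - q_K)/2) - 4q_K = (71/2 - (1/2)q_K)q_K - 4q_K.
Maximising: ∂π_K/∂q_K = 63/2 - q_K = 0, giving q_K = 63/2.
Then q_L = (63 - 63/2)/2 = 63/4.
Total output Q = 189/4, so price P = 67 - 189/4 = 79/4.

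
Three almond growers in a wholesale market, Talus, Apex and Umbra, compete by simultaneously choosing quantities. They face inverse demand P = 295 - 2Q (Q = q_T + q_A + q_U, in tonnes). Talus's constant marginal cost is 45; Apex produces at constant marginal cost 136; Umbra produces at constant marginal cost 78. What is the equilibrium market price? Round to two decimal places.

Talus's profit: π_T = (295 - 2Q)q_T - (45q_T). Setting ∂π_T/∂q_T = 0: 250 - 4q_T - 2(q_A + q_U) = 0.
Apex's first-order condition: 159 - 4q_A - 2(q_T + q_U) = 0.
Umbra's first-order condition: 217 - 4q_U - 2(q_T + q_A) = 0.
Adding the 3 first-order conditions: 626 − 8Q = 0, so Q = 313/4.
Back-substituting: q_T = (250 − 313/2)/2 = 187/4, q_A = (159 − 313/2)/2 = 5/4, q_U = (217 − 313/2)/2 = 121/4.
Total output Q = 313/4, so price P = 295 - 2·(313/4) = 277/2.

138.50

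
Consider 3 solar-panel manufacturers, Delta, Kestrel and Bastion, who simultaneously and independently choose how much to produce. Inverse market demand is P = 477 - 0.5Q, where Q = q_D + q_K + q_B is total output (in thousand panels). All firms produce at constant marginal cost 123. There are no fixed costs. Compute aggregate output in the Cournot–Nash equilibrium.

Each firm earns π_i = (477 - 0.5Q)q_i - 123q_i.
Setting ∂π_i/∂q_i = 0 with rivals' quantities fixed: 354 - q_i - (1/2)·Σ_{j≠i} q_j = 0.
With identical firms every q_j equals q_i, so Σ_{j≠i} q_j = 2q_i and 354 = 2q_i, giving q_i = 177.
Total output Q = 177 + 177 + 177 = 531.

531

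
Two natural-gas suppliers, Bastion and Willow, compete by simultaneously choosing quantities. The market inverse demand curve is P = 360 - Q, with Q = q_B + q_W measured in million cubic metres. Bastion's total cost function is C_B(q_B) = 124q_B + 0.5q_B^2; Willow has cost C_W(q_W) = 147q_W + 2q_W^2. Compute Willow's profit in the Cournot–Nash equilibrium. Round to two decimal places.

Bastion's profit: π_B = (360 - Q)q_B - (124q_B + (1/2)q_B²). Setting ∂π_B/∂q_B = 0: 236 - 3q_B - (q_W) = 0.
Willow's profit: π_W = (360 - Q)q_W - (147q_W + 2q_W²). Setting ∂π_W/∂q_W = 0: 213 - 6q_W - (q_B) = 0.
Best responses: q_B = (236 - q_W)/3, q_W = (213 - q_B)/6.
Solving the pair: q_B = 1203/17, q_W = 403/17.
Price P = 360 - 1606/17 = 265.5294.
Willow's profit: 265.5294·(403/17) - 147·(403/17) - 2(403/17)² = 1685.9066.

1685.91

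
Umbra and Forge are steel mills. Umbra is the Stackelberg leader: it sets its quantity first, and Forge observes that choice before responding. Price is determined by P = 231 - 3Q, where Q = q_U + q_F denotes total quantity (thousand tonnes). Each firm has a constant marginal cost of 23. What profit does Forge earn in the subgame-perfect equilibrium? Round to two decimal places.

901.33

Solve by backward induction. Given q_U, the follower Forge maximises π_F = (231 - 3q_U - 3q_F)q_F - 23q_F.
Follower FOC: 208 - 3q_U - 6q_F = 0, so q_F(q_U) = (208 - 3q_U)/6.
Umbra substitutes q_F(q_U) into its own profit: π_U = q_U(231 - 3q_U - (208 - 3q_U)/2) - 23q_U = (127 - (3/2)q_U)q_U - 23q_U.
Maximising: ∂π_U/∂q_U = 104 - 3q_U = 0, giving q_U = 104/3.
Then q_F = (208 - 3·(104/3))/6 = 52/3.
Price P = 231 - 3·52 = 75.
Forge's profit: (75 - 23)·(52/3) = 901.3333.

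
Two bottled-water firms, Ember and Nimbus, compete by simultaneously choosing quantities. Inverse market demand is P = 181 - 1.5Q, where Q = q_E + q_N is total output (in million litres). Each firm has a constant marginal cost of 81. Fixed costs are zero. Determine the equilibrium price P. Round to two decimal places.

A representative firm's profit is π_i = q_i(181 - 1.5Q) - 81q_i.
Setting ∂π_i/∂q_i = 0 with rivals' quantities fixed: 100 - 3q_i - (3/2)q_j = 0.
With identical firms every q_j equals q_i, so q_j = q_i and 100 = (9/2)q_i, giving q_i = 200/9.
Total output Q = 400/9, so price P = 181 - (3/2)·(400/9) = 343/3.

114.33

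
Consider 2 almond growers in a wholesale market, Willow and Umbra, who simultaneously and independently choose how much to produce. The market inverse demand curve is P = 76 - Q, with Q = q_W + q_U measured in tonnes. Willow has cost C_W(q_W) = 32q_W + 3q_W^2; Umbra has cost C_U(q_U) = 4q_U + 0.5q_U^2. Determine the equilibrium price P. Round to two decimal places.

50.26

Willow's profit: π_W = (76 - Q)q_W - (32q_W + 3q_W²). Setting ∂π_W/∂q_W = 0: 44 - 8q_W - (q_U) = 0.
Umbra's profit: π_U = (76 - Q)q_U - (4q_U + (1/2)q_U²). Setting ∂π_U/∂q_U = 0: 72 - 3q_U - (q_W) = 0.
Best responses: q_W = (44 - q_U)/8, q_U = (72 - q_W)/3.
Solving the pair: q_W = 60/23, q_U = 532/23.
Total output Q = 592/23, so price P = 76 - 592/23 = 1156/23.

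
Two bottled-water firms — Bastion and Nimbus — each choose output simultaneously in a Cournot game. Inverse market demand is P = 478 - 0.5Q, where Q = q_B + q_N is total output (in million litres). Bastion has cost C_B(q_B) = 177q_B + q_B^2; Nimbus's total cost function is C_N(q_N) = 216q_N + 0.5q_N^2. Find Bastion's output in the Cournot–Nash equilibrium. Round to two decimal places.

81.91

Bastion's profit: π_B = (478 - 0.5Q)q_B - (177q_B + q_B²). Setting ∂π_B/∂q_B = 0: 301 - 3q_B - (1/2)(q_N) = 0.
Nimbus's profit: π_N = (478 - 0.5Q)q_N - (216q_N + (1/2)q_N²). Setting ∂π_N/∂q_N = 0: 262 - 2q_N - (1/2)(q_B) = 0.
Rearranging gives the reaction functions q_B = (301 - (1/2)q_N)/3 and q_N = (262 - (1/2)q_B)/2.
Solving the pair: q_B = 1884/23, q_N = 110.5217.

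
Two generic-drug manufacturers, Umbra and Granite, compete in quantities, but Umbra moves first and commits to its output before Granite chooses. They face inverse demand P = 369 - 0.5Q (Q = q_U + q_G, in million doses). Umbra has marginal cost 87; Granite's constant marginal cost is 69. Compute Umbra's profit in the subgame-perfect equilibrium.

17424

Solve by backward induction. Given q_U, the follower Granite maximises π_G = (369 - (1/2)q_U - (1/2)q_G)q_G - 69q_G.
∂π_G/∂q_G = 300 - (1/2)q_U - q_G = 0 gives the reaction function q_G = (300 - (1/2)q_U).
The leader anticipates this reaction. Substituting into P = 369 - 0.5Q gives P = 219 - (1/4)q_U, so π_U = (219 - (1/4)q_U)q_U - 87q_U.
Leader FOC: 132 - (1/2)q_U = 0, so q_U = 264.
Then q_G = (300 - (1/2)·264) = 168.
Price P = 369 - (1/2)·432 = 153.
Umbra's profit: (153 - 87)·264 = 17424.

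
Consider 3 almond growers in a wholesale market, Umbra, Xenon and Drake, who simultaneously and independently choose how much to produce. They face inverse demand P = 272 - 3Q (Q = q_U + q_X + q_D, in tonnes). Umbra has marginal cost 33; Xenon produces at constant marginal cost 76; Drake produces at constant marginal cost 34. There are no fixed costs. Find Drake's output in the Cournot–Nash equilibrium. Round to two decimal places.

23.25

Umbra's profit: π_U = (272 - 3Q)q_U - (33q_U). Setting ∂π_U/∂q_U = 0: 239 - 6q_U - 3(q_X + q_D) = 0.
Xenon's first-order condition: 196 - 6q_X - 3(q_U + q_D) = 0.
Drake's profit: π_D = (272 - 3Q)q_D - (34q_D). Setting ∂π_D/∂q_D = 0: 238 - 6q_D - 3(q_U + q_X) = 0.
Adding the 3 first-order conditions: 673 − 12Q = 0, so Q = 673/12.
Back-substituting: q_U = (239 − 673/4)/3 = 283/12, q_X = (196 − 673/4)/3 = 37/4, q_D = (238 − 673/4)/3 = 93/4.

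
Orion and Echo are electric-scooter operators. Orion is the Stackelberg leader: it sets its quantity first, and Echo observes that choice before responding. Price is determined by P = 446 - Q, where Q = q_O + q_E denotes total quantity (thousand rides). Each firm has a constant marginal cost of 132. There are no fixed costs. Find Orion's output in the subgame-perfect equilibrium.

157

The follower Echo best-responds to any q_O: π_E = (446 - Q)q_E - 132q_E.
Follower FOC: 314 - q_O - 2q_E = 0, so q_E(q_O) = (314 - q_O)/2.
Orion substitutes q_E(q_O) into its own profit: π_O = q_O(446 - q_O - (314 - q_O)/2) - 132q_O = (289 - (1/2)q_O)q_O - 132q_O.
Leader FOC: 157 - q_O = 0, so q_O = 157.
Then q_E = (314 - 157)/2 = 157/2.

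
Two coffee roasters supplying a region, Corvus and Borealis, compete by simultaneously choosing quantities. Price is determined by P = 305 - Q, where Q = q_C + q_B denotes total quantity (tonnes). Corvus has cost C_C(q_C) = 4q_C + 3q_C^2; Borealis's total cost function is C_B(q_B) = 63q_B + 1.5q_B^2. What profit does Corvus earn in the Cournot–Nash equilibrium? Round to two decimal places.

4195.05

Corvus's profit: π_C = (305 - Q)q_C - (4q_C + 3q_C²). Setting ∂π_C/∂q_C = 0: 301 - 8q_C - (q_B) = 0.
Borealis's first-order condition: 242 - 5q_B - (q_C) = 0.
Rearranging gives the reaction functions q_C = (301 - q_B)/8 and q_B = (242 - q_C)/5.
Solving the pair: q_C = 421/13, q_B = 545/13.
Price P = 305 - 966/13 = 230.6923.
Corvus's profit: 230.6923·(421/13) - 4·(421/13) - 3(421/13)² = 4195.0533.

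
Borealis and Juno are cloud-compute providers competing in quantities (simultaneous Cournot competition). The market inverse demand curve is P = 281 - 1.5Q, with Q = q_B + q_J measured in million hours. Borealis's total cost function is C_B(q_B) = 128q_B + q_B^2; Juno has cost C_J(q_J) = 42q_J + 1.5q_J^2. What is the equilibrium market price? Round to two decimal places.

198.57

Borealis's profit: π_B = (281 - 1.5Q)q_B - (128q_B + q_B²). Setting ∂π_B/∂q_B = 0: 153 - 5q_B - (3/2)(q_J) = 0.
Juno's profit: π_J = (281 - 1.5Q)q_J - (42q_J + (3/2)q_J²). Setting ∂π_J/∂q_J = 0: 239 - 6q_J - (3/2)(q_B) = 0.
Best responses: q_B = (153 - (3/2)q_J)/5, q_J = (239 - (3/2)q_B)/6.
Substituting one into the other gives q_B = 746/37 and q_J = 34.7928.
Total output Q = 54.9550, so price P = 281 - (3/2)·54.9550 = 198.5676.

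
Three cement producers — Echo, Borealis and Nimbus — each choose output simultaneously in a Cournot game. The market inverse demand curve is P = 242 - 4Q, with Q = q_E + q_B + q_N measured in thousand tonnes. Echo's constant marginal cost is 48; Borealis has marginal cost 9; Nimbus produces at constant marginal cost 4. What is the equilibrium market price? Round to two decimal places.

75.75

Echo's profit: π_E = (242 - 4Q)q_E - (48q_E). Setting ∂π_E/∂q_E = 0: 194 - 8q_E - 4(q_B + q_N) = 0.
Borealis's first-order condition: 233 - 8q_B - 4(q_E + q_N) = 0.
Nimbus's profit: π_N = (242 - 4Q)q_N - (4q_N). Setting ∂π_N/∂q_N = 0: 238 - 8q_N - 4(q_E + q_B) = 0.
Summing all 3 equations gives 665 − 16Q = 0, hence Q = 665/16.
Back-substituting: q_E = (194 − 665/4)/4 = 111/16, q_B = (233 − 665/4)/4 = 267/16, q_N = (238 − 665/4)/4 = 287/16.
Total output Q = 665/16, so price P = 242 - 4·(665/16) = 303/4.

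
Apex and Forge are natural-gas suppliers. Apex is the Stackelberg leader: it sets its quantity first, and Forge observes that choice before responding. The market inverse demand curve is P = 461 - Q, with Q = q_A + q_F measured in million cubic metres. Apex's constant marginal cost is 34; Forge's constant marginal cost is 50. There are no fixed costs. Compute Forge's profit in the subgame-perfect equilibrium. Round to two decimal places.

8977.56

The follower Forge best-responds to any q_A: π_F = (461 - Q)q_F - 50q_F.
Setting the follower's marginal profit to zero, 411 - q_A - 2q_F = 0, i.e. q_F = (411 - q_A)/2.
The leader anticipates this reaction. Substituting into P = 461 - Q gives P = 511/2 - (1/2)q_A, so π_A = (511/2 - (1/2)q_A)q_A - 34q_A.
Maximising: ∂π_A/∂q_A = 443/2 - q_A = 0, giving q_A = 443/2.
Then q_F = (411 - 443/2)/2 = 379/4.
Price P = 461 - 1265/4 = 579/4.
Forge's profit: (579/4 - 50)·(379/4) = 8977.5625.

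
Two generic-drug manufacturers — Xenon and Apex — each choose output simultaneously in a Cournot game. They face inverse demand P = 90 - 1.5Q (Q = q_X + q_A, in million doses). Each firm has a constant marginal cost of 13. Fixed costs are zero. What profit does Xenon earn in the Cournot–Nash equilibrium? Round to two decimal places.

439.19

Each firm earns π_i = (90 - 1.5Q)q_i - 13q_i.
First-order condition (treating rivals' output as given): 77 - 3q_i - (3/2)q_j = 0.
With identical firms every q_j equals q_i, so q_j = q_i and 77 = (9/2)q_i, giving q_i = 154/9.
Price P = 90 - (3/2)·(308/9) = 116/3.
Xenon's profit: (116/3 - 13)·(154/9) = 439.1852.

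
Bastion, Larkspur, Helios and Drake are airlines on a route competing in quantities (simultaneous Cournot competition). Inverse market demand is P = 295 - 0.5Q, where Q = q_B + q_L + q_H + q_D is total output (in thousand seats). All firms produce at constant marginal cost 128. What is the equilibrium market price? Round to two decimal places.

Each firm earns π_i = (295 - 0.5Q)q_i - 128q_i.
First-order condition (treating rivals' output as given): 167 - q_i - (1/2)·Σ_{j≠i} q_j = 0.
By symmetry each firm produces the same amount; substituting Σ_{j≠i} q_j = 3q_i yields q_i = 167/(5/2) = 334/5.
Total output Q = 1336/5, so price P = 295 - (1/2)·(1336/5) = 807/5.

161.40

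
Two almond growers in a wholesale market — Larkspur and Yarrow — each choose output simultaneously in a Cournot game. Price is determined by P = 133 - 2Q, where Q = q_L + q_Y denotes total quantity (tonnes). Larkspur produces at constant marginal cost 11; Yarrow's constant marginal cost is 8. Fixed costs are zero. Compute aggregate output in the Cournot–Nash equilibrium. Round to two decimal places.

41.17

Larkspur's profit: π_L = (133 - 2Q)q_L - (11q_L). Setting ∂π_L/∂q_L = 0: 122 - 4q_L - 2(q_Y) = 0.
Yarrow's first-order condition: 125 - 4q_Y - 2(q_L) = 0.
So q_L = (122 - 2q_Y)/4 and q_Y = (125 - 2q_L)/4.
Solving the pair: q_L = 119/6, q_Y = 64/3.
Total output Q = 119/6 + 64/3 = 247/6.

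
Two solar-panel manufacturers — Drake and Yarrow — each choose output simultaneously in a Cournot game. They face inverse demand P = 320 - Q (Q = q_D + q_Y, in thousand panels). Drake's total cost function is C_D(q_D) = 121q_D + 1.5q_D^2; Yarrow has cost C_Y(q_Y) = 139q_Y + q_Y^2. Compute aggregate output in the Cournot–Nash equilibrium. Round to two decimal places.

Drake's profit: π_D = (320 - Q)q_D - (121q_D + (3/2)q_D²). Setting ∂π_D/∂q_D = 0: 199 - 5q_D - (q_Y) = 0.
Yarrow's first-order condition: 181 - 4q_Y - (q_D) = 0.
Best responses: q_D = (199 - q_Y)/5, q_Y = (181 - q_D)/4.
Solving the pair: q_D = 615/19, q_Y = 706/19.
Total output Q = 615/19 + 706/19 = 1321/19.

69.53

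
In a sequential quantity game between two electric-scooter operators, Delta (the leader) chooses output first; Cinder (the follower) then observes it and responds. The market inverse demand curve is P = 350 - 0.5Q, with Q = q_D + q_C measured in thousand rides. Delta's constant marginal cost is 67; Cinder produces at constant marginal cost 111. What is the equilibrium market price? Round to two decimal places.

148.75

The follower Cinder best-responds to any q_D: π_C = (350 - 0.5Q)q_C - 111q_C.
Setting the follower's marginal profit to zero, 239 - (1/2)q_D - q_C = 0, i.e. q_C = (239 - (1/2)q_D).
The leader anticipates this reaction. Substituting into P = 350 - 0.5Q gives P = 461/2 - (1/4)q_D, so π_D = (461/2 - (1/4)q_D)q_D - 67q_D.
The leader's first-order condition 327/2 - (1/2)q_D = 0 yields q_D = 327.
Then q_C = (239 - (1/2)·327) = 151/2.
Total output Q = 805/2, so price P = 350 - (1/2)·(805/2) = 595/4.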